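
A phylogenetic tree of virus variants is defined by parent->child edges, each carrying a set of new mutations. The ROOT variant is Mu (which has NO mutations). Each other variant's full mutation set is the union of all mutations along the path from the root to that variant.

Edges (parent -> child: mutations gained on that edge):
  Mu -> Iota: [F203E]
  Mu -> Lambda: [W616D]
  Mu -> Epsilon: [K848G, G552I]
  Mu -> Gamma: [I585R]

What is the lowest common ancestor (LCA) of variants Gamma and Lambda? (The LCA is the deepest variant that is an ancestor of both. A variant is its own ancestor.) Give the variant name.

Answer: Mu

Derivation:
Path from root to Gamma: Mu -> Gamma
  ancestors of Gamma: {Mu, Gamma}
Path from root to Lambda: Mu -> Lambda
  ancestors of Lambda: {Mu, Lambda}
Common ancestors: {Mu}
Walk up from Lambda: Lambda (not in ancestors of Gamma), Mu (in ancestors of Gamma)
Deepest common ancestor (LCA) = Mu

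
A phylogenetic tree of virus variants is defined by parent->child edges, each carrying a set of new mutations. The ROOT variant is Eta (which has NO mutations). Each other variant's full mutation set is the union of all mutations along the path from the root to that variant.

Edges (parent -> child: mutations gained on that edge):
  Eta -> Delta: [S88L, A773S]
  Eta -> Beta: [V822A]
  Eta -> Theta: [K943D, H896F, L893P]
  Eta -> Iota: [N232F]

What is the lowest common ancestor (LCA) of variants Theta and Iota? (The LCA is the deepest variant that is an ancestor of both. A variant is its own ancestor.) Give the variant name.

Answer: Eta

Derivation:
Path from root to Theta: Eta -> Theta
  ancestors of Theta: {Eta, Theta}
Path from root to Iota: Eta -> Iota
  ancestors of Iota: {Eta, Iota}
Common ancestors: {Eta}
Walk up from Iota: Iota (not in ancestors of Theta), Eta (in ancestors of Theta)
Deepest common ancestor (LCA) = Eta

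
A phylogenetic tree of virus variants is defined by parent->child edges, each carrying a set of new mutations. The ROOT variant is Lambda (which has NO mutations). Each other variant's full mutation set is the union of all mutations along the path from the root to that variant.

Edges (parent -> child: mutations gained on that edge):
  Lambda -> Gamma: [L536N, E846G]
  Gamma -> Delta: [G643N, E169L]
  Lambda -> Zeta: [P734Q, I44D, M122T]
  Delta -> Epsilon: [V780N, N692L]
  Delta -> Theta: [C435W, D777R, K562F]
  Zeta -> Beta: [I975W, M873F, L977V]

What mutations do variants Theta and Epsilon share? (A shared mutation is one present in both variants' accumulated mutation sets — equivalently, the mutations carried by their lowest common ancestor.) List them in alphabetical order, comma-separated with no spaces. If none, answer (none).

Answer: E169L,E846G,G643N,L536N

Derivation:
Accumulating mutations along path to Theta:
  At Lambda: gained [] -> total []
  At Gamma: gained ['L536N', 'E846G'] -> total ['E846G', 'L536N']
  At Delta: gained ['G643N', 'E169L'] -> total ['E169L', 'E846G', 'G643N', 'L536N']
  At Theta: gained ['C435W', 'D777R', 'K562F'] -> total ['C435W', 'D777R', 'E169L', 'E846G', 'G643N', 'K562F', 'L536N']
Mutations(Theta) = ['C435W', 'D777R', 'E169L', 'E846G', 'G643N', 'K562F', 'L536N']
Accumulating mutations along path to Epsilon:
  At Lambda: gained [] -> total []
  At Gamma: gained ['L536N', 'E846G'] -> total ['E846G', 'L536N']
  At Delta: gained ['G643N', 'E169L'] -> total ['E169L', 'E846G', 'G643N', 'L536N']
  At Epsilon: gained ['V780N', 'N692L'] -> total ['E169L', 'E846G', 'G643N', 'L536N', 'N692L', 'V780N']
Mutations(Epsilon) = ['E169L', 'E846G', 'G643N', 'L536N', 'N692L', 'V780N']
Intersection: ['C435W', 'D777R', 'E169L', 'E846G', 'G643N', 'K562F', 'L536N'] ∩ ['E169L', 'E846G', 'G643N', 'L536N', 'N692L', 'V780N'] = ['E169L', 'E846G', 'G643N', 'L536N']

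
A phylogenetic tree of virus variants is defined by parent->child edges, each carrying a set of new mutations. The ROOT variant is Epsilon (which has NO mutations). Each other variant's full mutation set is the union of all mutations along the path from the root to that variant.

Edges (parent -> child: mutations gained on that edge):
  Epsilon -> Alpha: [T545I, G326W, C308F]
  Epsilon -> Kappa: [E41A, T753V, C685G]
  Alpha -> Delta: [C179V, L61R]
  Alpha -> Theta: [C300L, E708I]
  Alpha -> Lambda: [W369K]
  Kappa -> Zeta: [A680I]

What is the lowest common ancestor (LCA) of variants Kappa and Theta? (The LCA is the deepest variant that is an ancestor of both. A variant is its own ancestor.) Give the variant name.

Path from root to Kappa: Epsilon -> Kappa
  ancestors of Kappa: {Epsilon, Kappa}
Path from root to Theta: Epsilon -> Alpha -> Theta
  ancestors of Theta: {Epsilon, Alpha, Theta}
Common ancestors: {Epsilon}
Walk up from Theta: Theta (not in ancestors of Kappa), Alpha (not in ancestors of Kappa), Epsilon (in ancestors of Kappa)
Deepest common ancestor (LCA) = Epsilon

Answer: Epsilon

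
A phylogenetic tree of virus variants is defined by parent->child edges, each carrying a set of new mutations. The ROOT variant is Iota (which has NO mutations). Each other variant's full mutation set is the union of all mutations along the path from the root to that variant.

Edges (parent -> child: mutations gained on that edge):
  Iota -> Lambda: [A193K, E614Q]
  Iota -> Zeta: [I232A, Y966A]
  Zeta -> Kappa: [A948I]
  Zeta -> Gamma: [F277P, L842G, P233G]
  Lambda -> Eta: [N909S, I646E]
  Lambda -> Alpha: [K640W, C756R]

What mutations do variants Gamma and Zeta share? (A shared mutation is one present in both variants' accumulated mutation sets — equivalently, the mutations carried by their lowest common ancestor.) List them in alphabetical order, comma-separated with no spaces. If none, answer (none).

Answer: I232A,Y966A

Derivation:
Accumulating mutations along path to Gamma:
  At Iota: gained [] -> total []
  At Zeta: gained ['I232A', 'Y966A'] -> total ['I232A', 'Y966A']
  At Gamma: gained ['F277P', 'L842G', 'P233G'] -> total ['F277P', 'I232A', 'L842G', 'P233G', 'Y966A']
Mutations(Gamma) = ['F277P', 'I232A', 'L842G', 'P233G', 'Y966A']
Accumulating mutations along path to Zeta:
  At Iota: gained [] -> total []
  At Zeta: gained ['I232A', 'Y966A'] -> total ['I232A', 'Y966A']
Mutations(Zeta) = ['I232A', 'Y966A']
Intersection: ['F277P', 'I232A', 'L842G', 'P233G', 'Y966A'] ∩ ['I232A', 'Y966A'] = ['I232A', 'Y966A']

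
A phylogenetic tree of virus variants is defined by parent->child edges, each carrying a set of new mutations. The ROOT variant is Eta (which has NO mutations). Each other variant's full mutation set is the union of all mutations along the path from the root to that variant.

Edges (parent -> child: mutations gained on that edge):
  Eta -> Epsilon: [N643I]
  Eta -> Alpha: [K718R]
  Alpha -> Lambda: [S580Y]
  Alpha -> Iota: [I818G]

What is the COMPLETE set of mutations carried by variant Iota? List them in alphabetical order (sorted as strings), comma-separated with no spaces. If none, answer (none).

Answer: I818G,K718R

Derivation:
At Eta: gained [] -> total []
At Alpha: gained ['K718R'] -> total ['K718R']
At Iota: gained ['I818G'] -> total ['I818G', 'K718R']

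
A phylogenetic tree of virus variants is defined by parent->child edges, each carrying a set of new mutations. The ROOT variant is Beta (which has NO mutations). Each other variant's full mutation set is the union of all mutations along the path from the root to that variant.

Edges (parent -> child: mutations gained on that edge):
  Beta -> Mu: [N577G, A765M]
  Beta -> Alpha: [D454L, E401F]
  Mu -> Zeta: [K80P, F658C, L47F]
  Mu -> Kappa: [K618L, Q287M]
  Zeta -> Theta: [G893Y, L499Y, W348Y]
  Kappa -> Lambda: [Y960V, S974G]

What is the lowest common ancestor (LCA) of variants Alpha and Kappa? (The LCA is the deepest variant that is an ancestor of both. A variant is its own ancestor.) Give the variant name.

Path from root to Alpha: Beta -> Alpha
  ancestors of Alpha: {Beta, Alpha}
Path from root to Kappa: Beta -> Mu -> Kappa
  ancestors of Kappa: {Beta, Mu, Kappa}
Common ancestors: {Beta}
Walk up from Kappa: Kappa (not in ancestors of Alpha), Mu (not in ancestors of Alpha), Beta (in ancestors of Alpha)
Deepest common ancestor (LCA) = Beta

Answer: Beta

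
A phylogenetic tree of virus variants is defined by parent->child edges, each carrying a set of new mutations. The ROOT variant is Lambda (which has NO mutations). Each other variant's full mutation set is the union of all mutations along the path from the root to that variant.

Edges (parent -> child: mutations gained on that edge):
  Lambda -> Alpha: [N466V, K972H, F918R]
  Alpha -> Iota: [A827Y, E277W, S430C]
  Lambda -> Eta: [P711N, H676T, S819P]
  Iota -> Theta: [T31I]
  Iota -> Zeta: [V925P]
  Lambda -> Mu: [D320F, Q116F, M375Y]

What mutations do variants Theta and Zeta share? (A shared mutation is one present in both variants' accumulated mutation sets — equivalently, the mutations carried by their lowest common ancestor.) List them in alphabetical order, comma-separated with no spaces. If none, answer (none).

Answer: A827Y,E277W,F918R,K972H,N466V,S430C

Derivation:
Accumulating mutations along path to Theta:
  At Lambda: gained [] -> total []
  At Alpha: gained ['N466V', 'K972H', 'F918R'] -> total ['F918R', 'K972H', 'N466V']
  At Iota: gained ['A827Y', 'E277W', 'S430C'] -> total ['A827Y', 'E277W', 'F918R', 'K972H', 'N466V', 'S430C']
  At Theta: gained ['T31I'] -> total ['A827Y', 'E277W', 'F918R', 'K972H', 'N466V', 'S430C', 'T31I']
Mutations(Theta) = ['A827Y', 'E277W', 'F918R', 'K972H', 'N466V', 'S430C', 'T31I']
Accumulating mutations along path to Zeta:
  At Lambda: gained [] -> total []
  At Alpha: gained ['N466V', 'K972H', 'F918R'] -> total ['F918R', 'K972H', 'N466V']
  At Iota: gained ['A827Y', 'E277W', 'S430C'] -> total ['A827Y', 'E277W', 'F918R', 'K972H', 'N466V', 'S430C']
  At Zeta: gained ['V925P'] -> total ['A827Y', 'E277W', 'F918R', 'K972H', 'N466V', 'S430C', 'V925P']
Mutations(Zeta) = ['A827Y', 'E277W', 'F918R', 'K972H', 'N466V', 'S430C', 'V925P']
Intersection: ['A827Y', 'E277W', 'F918R', 'K972H', 'N466V', 'S430C', 'T31I'] ∩ ['A827Y', 'E277W', 'F918R', 'K972H', 'N466V', 'S430C', 'V925P'] = ['A827Y', 'E277W', 'F918R', 'K972H', 'N466V', 'S430C']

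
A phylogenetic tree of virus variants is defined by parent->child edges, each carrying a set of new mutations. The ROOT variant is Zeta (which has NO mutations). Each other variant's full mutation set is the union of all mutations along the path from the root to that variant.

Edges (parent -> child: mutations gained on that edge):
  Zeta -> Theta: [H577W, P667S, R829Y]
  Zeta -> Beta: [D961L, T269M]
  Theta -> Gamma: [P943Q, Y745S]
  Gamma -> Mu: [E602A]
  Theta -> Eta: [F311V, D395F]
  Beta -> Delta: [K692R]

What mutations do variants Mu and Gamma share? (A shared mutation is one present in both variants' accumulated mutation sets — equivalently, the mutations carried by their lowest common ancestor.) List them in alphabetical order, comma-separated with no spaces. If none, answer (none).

Answer: H577W,P667S,P943Q,R829Y,Y745S

Derivation:
Accumulating mutations along path to Mu:
  At Zeta: gained [] -> total []
  At Theta: gained ['H577W', 'P667S', 'R829Y'] -> total ['H577W', 'P667S', 'R829Y']
  At Gamma: gained ['P943Q', 'Y745S'] -> total ['H577W', 'P667S', 'P943Q', 'R829Y', 'Y745S']
  At Mu: gained ['E602A'] -> total ['E602A', 'H577W', 'P667S', 'P943Q', 'R829Y', 'Y745S']
Mutations(Mu) = ['E602A', 'H577W', 'P667S', 'P943Q', 'R829Y', 'Y745S']
Accumulating mutations along path to Gamma:
  At Zeta: gained [] -> total []
  At Theta: gained ['H577W', 'P667S', 'R829Y'] -> total ['H577W', 'P667S', 'R829Y']
  At Gamma: gained ['P943Q', 'Y745S'] -> total ['H577W', 'P667S', 'P943Q', 'R829Y', 'Y745S']
Mutations(Gamma) = ['H577W', 'P667S', 'P943Q', 'R829Y', 'Y745S']
Intersection: ['E602A', 'H577W', 'P667S', 'P943Q', 'R829Y', 'Y745S'] ∩ ['H577W', 'P667S', 'P943Q', 'R829Y', 'Y745S'] = ['H577W', 'P667S', 'P943Q', 'R829Y', 'Y745S']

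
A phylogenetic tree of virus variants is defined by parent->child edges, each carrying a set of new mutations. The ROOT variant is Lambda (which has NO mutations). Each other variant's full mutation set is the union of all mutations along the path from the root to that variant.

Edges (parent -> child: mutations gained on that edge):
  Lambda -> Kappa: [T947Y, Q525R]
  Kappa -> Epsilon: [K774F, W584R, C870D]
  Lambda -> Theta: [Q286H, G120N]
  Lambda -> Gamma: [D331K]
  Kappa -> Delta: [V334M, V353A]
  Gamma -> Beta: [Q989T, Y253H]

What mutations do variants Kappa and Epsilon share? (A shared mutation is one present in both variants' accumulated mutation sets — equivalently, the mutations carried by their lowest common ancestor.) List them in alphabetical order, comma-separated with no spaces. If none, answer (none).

Answer: Q525R,T947Y

Derivation:
Accumulating mutations along path to Kappa:
  At Lambda: gained [] -> total []
  At Kappa: gained ['T947Y', 'Q525R'] -> total ['Q525R', 'T947Y']
Mutations(Kappa) = ['Q525R', 'T947Y']
Accumulating mutations along path to Epsilon:
  At Lambda: gained [] -> total []
  At Kappa: gained ['T947Y', 'Q525R'] -> total ['Q525R', 'T947Y']
  At Epsilon: gained ['K774F', 'W584R', 'C870D'] -> total ['C870D', 'K774F', 'Q525R', 'T947Y', 'W584R']
Mutations(Epsilon) = ['C870D', 'K774F', 'Q525R', 'T947Y', 'W584R']
Intersection: ['Q525R', 'T947Y'] ∩ ['C870D', 'K774F', 'Q525R', 'T947Y', 'W584R'] = ['Q525R', 'T947Y']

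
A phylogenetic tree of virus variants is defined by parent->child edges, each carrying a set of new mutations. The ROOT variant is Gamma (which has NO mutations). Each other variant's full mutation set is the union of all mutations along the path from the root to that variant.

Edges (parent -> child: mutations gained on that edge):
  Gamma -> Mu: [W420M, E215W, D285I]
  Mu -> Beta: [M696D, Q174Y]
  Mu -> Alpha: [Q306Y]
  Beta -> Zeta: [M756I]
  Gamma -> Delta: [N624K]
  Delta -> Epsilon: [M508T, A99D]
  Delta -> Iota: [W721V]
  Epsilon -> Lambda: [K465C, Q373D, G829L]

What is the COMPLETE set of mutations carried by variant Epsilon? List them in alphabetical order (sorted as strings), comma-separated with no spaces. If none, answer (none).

Answer: A99D,M508T,N624K

Derivation:
At Gamma: gained [] -> total []
At Delta: gained ['N624K'] -> total ['N624K']
At Epsilon: gained ['M508T', 'A99D'] -> total ['A99D', 'M508T', 'N624K']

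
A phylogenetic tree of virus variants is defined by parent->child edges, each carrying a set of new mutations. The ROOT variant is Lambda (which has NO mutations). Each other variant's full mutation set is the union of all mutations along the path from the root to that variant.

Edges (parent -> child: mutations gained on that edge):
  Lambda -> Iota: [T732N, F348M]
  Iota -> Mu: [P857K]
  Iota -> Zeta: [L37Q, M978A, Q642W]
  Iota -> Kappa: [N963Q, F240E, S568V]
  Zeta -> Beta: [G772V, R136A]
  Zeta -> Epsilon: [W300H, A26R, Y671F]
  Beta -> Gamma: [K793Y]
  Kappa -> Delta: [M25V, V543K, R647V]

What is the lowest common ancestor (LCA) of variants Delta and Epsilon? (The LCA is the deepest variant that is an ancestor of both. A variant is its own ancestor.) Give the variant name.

Answer: Iota

Derivation:
Path from root to Delta: Lambda -> Iota -> Kappa -> Delta
  ancestors of Delta: {Lambda, Iota, Kappa, Delta}
Path from root to Epsilon: Lambda -> Iota -> Zeta -> Epsilon
  ancestors of Epsilon: {Lambda, Iota, Zeta, Epsilon}
Common ancestors: {Lambda, Iota}
Walk up from Epsilon: Epsilon (not in ancestors of Delta), Zeta (not in ancestors of Delta), Iota (in ancestors of Delta), Lambda (in ancestors of Delta)
Deepest common ancestor (LCA) = Iota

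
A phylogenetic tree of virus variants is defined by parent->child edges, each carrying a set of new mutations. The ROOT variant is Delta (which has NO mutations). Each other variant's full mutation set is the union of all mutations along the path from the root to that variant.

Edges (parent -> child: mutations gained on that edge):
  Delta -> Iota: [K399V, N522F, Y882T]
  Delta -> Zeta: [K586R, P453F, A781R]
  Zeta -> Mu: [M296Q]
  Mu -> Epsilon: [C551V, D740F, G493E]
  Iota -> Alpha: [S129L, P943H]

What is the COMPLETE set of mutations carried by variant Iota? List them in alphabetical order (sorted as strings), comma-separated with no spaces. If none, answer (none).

At Delta: gained [] -> total []
At Iota: gained ['K399V', 'N522F', 'Y882T'] -> total ['K399V', 'N522F', 'Y882T']

Answer: K399V,N522F,Y882T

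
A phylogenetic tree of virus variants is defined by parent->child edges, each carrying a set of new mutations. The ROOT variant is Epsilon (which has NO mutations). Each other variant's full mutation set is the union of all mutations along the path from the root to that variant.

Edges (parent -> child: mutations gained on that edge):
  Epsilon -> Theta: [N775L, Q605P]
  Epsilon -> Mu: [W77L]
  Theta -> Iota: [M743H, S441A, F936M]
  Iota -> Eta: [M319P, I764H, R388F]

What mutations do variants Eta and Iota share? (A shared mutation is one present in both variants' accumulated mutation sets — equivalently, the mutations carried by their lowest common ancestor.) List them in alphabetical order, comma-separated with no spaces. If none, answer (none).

Accumulating mutations along path to Eta:
  At Epsilon: gained [] -> total []
  At Theta: gained ['N775L', 'Q605P'] -> total ['N775L', 'Q605P']
  At Iota: gained ['M743H', 'S441A', 'F936M'] -> total ['F936M', 'M743H', 'N775L', 'Q605P', 'S441A']
  At Eta: gained ['M319P', 'I764H', 'R388F'] -> total ['F936M', 'I764H', 'M319P', 'M743H', 'N775L', 'Q605P', 'R388F', 'S441A']
Mutations(Eta) = ['F936M', 'I764H', 'M319P', 'M743H', 'N775L', 'Q605P', 'R388F', 'S441A']
Accumulating mutations along path to Iota:
  At Epsilon: gained [] -> total []
  At Theta: gained ['N775L', 'Q605P'] -> total ['N775L', 'Q605P']
  At Iota: gained ['M743H', 'S441A', 'F936M'] -> total ['F936M', 'M743H', 'N775L', 'Q605P', 'S441A']
Mutations(Iota) = ['F936M', 'M743H', 'N775L', 'Q605P', 'S441A']
Intersection: ['F936M', 'I764H', 'M319P', 'M743H', 'N775L', 'Q605P', 'R388F', 'S441A'] ∩ ['F936M', 'M743H', 'N775L', 'Q605P', 'S441A'] = ['F936M', 'M743H', 'N775L', 'Q605P', 'S441A']

Answer: F936M,M743H,N775L,Q605P,S441A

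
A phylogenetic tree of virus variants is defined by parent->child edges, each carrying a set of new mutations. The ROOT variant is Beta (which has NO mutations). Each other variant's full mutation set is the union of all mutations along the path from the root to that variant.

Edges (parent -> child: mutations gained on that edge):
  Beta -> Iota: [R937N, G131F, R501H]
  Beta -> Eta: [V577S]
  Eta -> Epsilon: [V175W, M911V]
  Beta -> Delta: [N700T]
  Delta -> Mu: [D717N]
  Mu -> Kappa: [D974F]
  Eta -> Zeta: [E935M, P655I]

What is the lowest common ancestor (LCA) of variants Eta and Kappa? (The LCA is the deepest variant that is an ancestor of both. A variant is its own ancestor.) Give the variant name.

Path from root to Eta: Beta -> Eta
  ancestors of Eta: {Beta, Eta}
Path from root to Kappa: Beta -> Delta -> Mu -> Kappa
  ancestors of Kappa: {Beta, Delta, Mu, Kappa}
Common ancestors: {Beta}
Walk up from Kappa: Kappa (not in ancestors of Eta), Mu (not in ancestors of Eta), Delta (not in ancestors of Eta), Beta (in ancestors of Eta)
Deepest common ancestor (LCA) = Beta

Answer: Beta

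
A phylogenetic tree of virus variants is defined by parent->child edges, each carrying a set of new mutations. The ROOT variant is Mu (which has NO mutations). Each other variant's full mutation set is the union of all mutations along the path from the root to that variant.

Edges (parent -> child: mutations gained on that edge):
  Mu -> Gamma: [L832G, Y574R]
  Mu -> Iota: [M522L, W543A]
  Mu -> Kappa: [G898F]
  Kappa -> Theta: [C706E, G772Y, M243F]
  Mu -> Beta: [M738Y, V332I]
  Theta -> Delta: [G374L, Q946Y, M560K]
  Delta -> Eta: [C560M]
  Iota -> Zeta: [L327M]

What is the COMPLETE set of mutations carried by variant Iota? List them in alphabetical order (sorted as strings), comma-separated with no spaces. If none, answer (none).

At Mu: gained [] -> total []
At Iota: gained ['M522L', 'W543A'] -> total ['M522L', 'W543A']

Answer: M522L,W543A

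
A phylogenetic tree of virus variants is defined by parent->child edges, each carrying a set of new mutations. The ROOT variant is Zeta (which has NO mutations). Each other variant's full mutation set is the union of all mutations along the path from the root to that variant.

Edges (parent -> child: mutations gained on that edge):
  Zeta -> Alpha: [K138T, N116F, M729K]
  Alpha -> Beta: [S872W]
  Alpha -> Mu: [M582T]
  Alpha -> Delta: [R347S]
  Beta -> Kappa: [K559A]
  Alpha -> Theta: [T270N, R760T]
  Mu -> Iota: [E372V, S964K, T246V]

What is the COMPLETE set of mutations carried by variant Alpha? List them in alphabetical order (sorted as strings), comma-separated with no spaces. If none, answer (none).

At Zeta: gained [] -> total []
At Alpha: gained ['K138T', 'N116F', 'M729K'] -> total ['K138T', 'M729K', 'N116F']

Answer: K138T,M729K,N116F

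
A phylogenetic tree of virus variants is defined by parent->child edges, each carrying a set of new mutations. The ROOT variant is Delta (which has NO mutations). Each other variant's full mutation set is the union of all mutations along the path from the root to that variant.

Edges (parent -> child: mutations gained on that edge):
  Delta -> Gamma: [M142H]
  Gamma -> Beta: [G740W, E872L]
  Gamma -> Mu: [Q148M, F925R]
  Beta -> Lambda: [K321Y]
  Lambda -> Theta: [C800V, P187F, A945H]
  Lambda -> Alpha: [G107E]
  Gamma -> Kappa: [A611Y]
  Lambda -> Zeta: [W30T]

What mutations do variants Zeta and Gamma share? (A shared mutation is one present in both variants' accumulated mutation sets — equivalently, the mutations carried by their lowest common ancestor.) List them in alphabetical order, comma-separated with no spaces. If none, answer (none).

Answer: M142H

Derivation:
Accumulating mutations along path to Zeta:
  At Delta: gained [] -> total []
  At Gamma: gained ['M142H'] -> total ['M142H']
  At Beta: gained ['G740W', 'E872L'] -> total ['E872L', 'G740W', 'M142H']
  At Lambda: gained ['K321Y'] -> total ['E872L', 'G740W', 'K321Y', 'M142H']
  At Zeta: gained ['W30T'] -> total ['E872L', 'G740W', 'K321Y', 'M142H', 'W30T']
Mutations(Zeta) = ['E872L', 'G740W', 'K321Y', 'M142H', 'W30T']
Accumulating mutations along path to Gamma:
  At Delta: gained [] -> total []
  At Gamma: gained ['M142H'] -> total ['M142H']
Mutations(Gamma) = ['M142H']
Intersection: ['E872L', 'G740W', 'K321Y', 'M142H', 'W30T'] ∩ ['M142H'] = ['M142H']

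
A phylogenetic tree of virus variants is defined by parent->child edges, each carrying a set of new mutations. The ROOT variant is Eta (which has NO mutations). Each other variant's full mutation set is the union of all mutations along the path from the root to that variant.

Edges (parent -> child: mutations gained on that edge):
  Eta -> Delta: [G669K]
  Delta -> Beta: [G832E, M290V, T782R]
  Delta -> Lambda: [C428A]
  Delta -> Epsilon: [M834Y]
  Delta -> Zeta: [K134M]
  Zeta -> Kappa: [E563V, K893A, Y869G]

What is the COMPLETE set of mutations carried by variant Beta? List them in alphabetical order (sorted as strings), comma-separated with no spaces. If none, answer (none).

At Eta: gained [] -> total []
At Delta: gained ['G669K'] -> total ['G669K']
At Beta: gained ['G832E', 'M290V', 'T782R'] -> total ['G669K', 'G832E', 'M290V', 'T782R']

Answer: G669K,G832E,M290V,T782R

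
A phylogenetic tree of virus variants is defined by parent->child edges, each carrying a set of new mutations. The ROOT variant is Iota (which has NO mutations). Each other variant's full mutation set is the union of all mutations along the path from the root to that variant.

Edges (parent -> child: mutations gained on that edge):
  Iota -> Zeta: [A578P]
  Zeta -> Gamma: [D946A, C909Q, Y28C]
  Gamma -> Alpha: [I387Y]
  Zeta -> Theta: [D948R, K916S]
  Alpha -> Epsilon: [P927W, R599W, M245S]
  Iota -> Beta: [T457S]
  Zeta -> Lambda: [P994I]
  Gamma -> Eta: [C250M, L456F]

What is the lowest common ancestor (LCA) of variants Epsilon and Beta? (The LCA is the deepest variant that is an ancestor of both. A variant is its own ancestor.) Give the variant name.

Path from root to Epsilon: Iota -> Zeta -> Gamma -> Alpha -> Epsilon
  ancestors of Epsilon: {Iota, Zeta, Gamma, Alpha, Epsilon}
Path from root to Beta: Iota -> Beta
  ancestors of Beta: {Iota, Beta}
Common ancestors: {Iota}
Walk up from Beta: Beta (not in ancestors of Epsilon), Iota (in ancestors of Epsilon)
Deepest common ancestor (LCA) = Iota

Answer: Iota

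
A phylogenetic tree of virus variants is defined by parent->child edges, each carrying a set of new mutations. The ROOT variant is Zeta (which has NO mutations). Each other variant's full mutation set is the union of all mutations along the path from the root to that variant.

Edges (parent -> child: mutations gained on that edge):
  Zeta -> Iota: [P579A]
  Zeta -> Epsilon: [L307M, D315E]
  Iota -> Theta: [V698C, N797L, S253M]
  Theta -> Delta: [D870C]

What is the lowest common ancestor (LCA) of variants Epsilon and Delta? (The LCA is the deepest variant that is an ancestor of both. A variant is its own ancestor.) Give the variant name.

Path from root to Epsilon: Zeta -> Epsilon
  ancestors of Epsilon: {Zeta, Epsilon}
Path from root to Delta: Zeta -> Iota -> Theta -> Delta
  ancestors of Delta: {Zeta, Iota, Theta, Delta}
Common ancestors: {Zeta}
Walk up from Delta: Delta (not in ancestors of Epsilon), Theta (not in ancestors of Epsilon), Iota (not in ancestors of Epsilon), Zeta (in ancestors of Epsilon)
Deepest common ancestor (LCA) = Zeta

Answer: Zeta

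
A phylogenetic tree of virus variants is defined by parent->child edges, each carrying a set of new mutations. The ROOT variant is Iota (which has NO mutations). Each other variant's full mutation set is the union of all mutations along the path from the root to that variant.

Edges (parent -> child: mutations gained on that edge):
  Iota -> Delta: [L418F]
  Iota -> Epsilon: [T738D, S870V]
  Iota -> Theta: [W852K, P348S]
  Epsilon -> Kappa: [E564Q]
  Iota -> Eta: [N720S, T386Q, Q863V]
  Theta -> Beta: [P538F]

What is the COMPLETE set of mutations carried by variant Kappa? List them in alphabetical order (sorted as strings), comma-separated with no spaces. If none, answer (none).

At Iota: gained [] -> total []
At Epsilon: gained ['T738D', 'S870V'] -> total ['S870V', 'T738D']
At Kappa: gained ['E564Q'] -> total ['E564Q', 'S870V', 'T738D']

Answer: E564Q,S870V,T738D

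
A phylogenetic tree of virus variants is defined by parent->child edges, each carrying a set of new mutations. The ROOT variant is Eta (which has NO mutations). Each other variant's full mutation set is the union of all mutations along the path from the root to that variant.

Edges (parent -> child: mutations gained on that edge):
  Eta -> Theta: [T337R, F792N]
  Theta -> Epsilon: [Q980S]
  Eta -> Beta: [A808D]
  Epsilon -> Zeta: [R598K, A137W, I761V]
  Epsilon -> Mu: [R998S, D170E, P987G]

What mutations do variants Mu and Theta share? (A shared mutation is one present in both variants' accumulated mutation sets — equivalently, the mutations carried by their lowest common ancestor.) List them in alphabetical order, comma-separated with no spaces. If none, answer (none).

Accumulating mutations along path to Mu:
  At Eta: gained [] -> total []
  At Theta: gained ['T337R', 'F792N'] -> total ['F792N', 'T337R']
  At Epsilon: gained ['Q980S'] -> total ['F792N', 'Q980S', 'T337R']
  At Mu: gained ['R998S', 'D170E', 'P987G'] -> total ['D170E', 'F792N', 'P987G', 'Q980S', 'R998S', 'T337R']
Mutations(Mu) = ['D170E', 'F792N', 'P987G', 'Q980S', 'R998S', 'T337R']
Accumulating mutations along path to Theta:
  At Eta: gained [] -> total []
  At Theta: gained ['T337R', 'F792N'] -> total ['F792N', 'T337R']
Mutations(Theta) = ['F792N', 'T337R']
Intersection: ['D170E', 'F792N', 'P987G', 'Q980S', 'R998S', 'T337R'] ∩ ['F792N', 'T337R'] = ['F792N', 'T337R']

Answer: F792N,T337R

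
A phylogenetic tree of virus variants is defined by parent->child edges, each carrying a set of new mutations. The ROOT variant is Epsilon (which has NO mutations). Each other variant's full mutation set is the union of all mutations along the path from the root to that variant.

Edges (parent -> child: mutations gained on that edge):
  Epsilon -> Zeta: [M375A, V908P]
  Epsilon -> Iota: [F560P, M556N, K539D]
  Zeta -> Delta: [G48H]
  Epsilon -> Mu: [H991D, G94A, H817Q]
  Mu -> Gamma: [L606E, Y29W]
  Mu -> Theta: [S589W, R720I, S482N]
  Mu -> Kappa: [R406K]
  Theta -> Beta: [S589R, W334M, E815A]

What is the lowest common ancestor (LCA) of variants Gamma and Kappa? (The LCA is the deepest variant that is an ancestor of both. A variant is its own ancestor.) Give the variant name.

Path from root to Gamma: Epsilon -> Mu -> Gamma
  ancestors of Gamma: {Epsilon, Mu, Gamma}
Path from root to Kappa: Epsilon -> Mu -> Kappa
  ancestors of Kappa: {Epsilon, Mu, Kappa}
Common ancestors: {Epsilon, Mu}
Walk up from Kappa: Kappa (not in ancestors of Gamma), Mu (in ancestors of Gamma), Epsilon (in ancestors of Gamma)
Deepest common ancestor (LCA) = Mu

Answer: Mu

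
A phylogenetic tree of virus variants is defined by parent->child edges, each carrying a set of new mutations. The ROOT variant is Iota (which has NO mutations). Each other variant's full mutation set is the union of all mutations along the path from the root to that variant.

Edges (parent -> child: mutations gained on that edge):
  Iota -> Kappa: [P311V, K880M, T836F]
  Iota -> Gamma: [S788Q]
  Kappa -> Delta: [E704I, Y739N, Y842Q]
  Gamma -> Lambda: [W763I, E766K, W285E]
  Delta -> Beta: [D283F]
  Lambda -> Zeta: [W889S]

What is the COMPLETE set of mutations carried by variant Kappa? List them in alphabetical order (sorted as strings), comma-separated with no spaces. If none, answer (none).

Answer: K880M,P311V,T836F

Derivation:
At Iota: gained [] -> total []
At Kappa: gained ['P311V', 'K880M', 'T836F'] -> total ['K880M', 'P311V', 'T836F']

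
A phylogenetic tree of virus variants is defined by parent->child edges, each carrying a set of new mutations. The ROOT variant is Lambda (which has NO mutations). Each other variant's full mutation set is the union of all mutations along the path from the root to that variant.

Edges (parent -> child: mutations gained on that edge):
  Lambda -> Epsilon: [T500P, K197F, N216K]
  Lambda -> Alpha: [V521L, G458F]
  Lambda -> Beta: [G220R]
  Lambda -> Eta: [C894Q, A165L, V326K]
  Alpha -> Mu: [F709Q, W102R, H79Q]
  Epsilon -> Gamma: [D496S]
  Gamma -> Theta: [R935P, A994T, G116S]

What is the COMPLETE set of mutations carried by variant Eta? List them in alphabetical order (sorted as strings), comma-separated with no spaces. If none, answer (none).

Answer: A165L,C894Q,V326K

Derivation:
At Lambda: gained [] -> total []
At Eta: gained ['C894Q', 'A165L', 'V326K'] -> total ['A165L', 'C894Q', 'V326K']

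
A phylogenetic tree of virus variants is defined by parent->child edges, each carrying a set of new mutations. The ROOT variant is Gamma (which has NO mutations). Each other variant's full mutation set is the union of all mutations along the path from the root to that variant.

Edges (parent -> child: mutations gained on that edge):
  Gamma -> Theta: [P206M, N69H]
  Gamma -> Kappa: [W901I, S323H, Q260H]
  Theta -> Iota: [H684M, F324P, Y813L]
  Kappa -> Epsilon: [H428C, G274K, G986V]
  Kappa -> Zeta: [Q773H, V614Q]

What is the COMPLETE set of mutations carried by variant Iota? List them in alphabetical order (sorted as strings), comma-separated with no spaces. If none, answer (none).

At Gamma: gained [] -> total []
At Theta: gained ['P206M', 'N69H'] -> total ['N69H', 'P206M']
At Iota: gained ['H684M', 'F324P', 'Y813L'] -> total ['F324P', 'H684M', 'N69H', 'P206M', 'Y813L']

Answer: F324P,H684M,N69H,P206M,Y813L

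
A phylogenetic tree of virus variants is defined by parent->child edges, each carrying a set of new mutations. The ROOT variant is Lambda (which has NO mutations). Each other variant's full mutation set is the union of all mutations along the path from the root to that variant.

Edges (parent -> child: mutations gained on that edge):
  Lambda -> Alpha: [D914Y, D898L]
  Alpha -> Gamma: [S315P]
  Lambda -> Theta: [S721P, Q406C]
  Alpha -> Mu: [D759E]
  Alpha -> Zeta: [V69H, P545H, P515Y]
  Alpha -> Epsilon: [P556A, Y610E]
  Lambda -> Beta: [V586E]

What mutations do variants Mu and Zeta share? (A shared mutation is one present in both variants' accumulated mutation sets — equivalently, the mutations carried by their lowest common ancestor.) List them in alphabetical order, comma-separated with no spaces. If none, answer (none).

Answer: D898L,D914Y

Derivation:
Accumulating mutations along path to Mu:
  At Lambda: gained [] -> total []
  At Alpha: gained ['D914Y', 'D898L'] -> total ['D898L', 'D914Y']
  At Mu: gained ['D759E'] -> total ['D759E', 'D898L', 'D914Y']
Mutations(Mu) = ['D759E', 'D898L', 'D914Y']
Accumulating mutations along path to Zeta:
  At Lambda: gained [] -> total []
  At Alpha: gained ['D914Y', 'D898L'] -> total ['D898L', 'D914Y']
  At Zeta: gained ['V69H', 'P545H', 'P515Y'] -> total ['D898L', 'D914Y', 'P515Y', 'P545H', 'V69H']
Mutations(Zeta) = ['D898L', 'D914Y', 'P515Y', 'P545H', 'V69H']
Intersection: ['D759E', 'D898L', 'D914Y'] ∩ ['D898L', 'D914Y', 'P515Y', 'P545H', 'V69H'] = ['D898L', 'D914Y']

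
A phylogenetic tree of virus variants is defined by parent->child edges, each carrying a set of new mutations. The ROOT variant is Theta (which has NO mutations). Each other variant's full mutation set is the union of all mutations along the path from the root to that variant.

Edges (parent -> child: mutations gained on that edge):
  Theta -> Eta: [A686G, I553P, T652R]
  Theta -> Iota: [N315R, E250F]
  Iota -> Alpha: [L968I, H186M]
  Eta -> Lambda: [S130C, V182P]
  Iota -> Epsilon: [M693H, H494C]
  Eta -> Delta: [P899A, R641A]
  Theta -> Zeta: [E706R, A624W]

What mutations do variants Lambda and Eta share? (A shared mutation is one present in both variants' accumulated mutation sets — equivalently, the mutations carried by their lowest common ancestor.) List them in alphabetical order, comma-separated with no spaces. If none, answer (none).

Accumulating mutations along path to Lambda:
  At Theta: gained [] -> total []
  At Eta: gained ['A686G', 'I553P', 'T652R'] -> total ['A686G', 'I553P', 'T652R']
  At Lambda: gained ['S130C', 'V182P'] -> total ['A686G', 'I553P', 'S130C', 'T652R', 'V182P']
Mutations(Lambda) = ['A686G', 'I553P', 'S130C', 'T652R', 'V182P']
Accumulating mutations along path to Eta:
  At Theta: gained [] -> total []
  At Eta: gained ['A686G', 'I553P', 'T652R'] -> total ['A686G', 'I553P', 'T652R']
Mutations(Eta) = ['A686G', 'I553P', 'T652R']
Intersection: ['A686G', 'I553P', 'S130C', 'T652R', 'V182P'] ∩ ['A686G', 'I553P', 'T652R'] = ['A686G', 'I553P', 'T652R']

Answer: A686G,I553P,T652R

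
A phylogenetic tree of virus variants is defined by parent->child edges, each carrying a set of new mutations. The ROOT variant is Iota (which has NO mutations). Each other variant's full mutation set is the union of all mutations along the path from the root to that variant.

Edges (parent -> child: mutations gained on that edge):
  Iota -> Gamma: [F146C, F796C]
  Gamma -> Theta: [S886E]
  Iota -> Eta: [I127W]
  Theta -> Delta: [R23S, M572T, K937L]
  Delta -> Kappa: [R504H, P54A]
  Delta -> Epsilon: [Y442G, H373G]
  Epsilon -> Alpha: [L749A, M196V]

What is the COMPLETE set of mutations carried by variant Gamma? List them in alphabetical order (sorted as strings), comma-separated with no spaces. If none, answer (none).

At Iota: gained [] -> total []
At Gamma: gained ['F146C', 'F796C'] -> total ['F146C', 'F796C']

Answer: F146C,F796C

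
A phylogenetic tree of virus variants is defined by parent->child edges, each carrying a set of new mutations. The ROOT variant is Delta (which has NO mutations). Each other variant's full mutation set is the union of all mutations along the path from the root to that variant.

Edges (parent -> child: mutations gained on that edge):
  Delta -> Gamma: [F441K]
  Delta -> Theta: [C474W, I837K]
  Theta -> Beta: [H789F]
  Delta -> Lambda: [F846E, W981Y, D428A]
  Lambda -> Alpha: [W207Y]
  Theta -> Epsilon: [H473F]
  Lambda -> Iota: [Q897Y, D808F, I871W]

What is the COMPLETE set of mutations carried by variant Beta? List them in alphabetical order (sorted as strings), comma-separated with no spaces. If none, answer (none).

Answer: C474W,H789F,I837K

Derivation:
At Delta: gained [] -> total []
At Theta: gained ['C474W', 'I837K'] -> total ['C474W', 'I837K']
At Beta: gained ['H789F'] -> total ['C474W', 'H789F', 'I837K']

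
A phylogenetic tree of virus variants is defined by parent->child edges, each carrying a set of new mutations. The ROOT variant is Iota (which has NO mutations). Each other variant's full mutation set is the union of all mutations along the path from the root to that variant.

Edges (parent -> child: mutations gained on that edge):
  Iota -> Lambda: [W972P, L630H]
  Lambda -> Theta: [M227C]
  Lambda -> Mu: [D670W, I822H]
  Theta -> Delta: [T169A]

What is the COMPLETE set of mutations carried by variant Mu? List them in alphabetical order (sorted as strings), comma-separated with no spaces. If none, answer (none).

Answer: D670W,I822H,L630H,W972P

Derivation:
At Iota: gained [] -> total []
At Lambda: gained ['W972P', 'L630H'] -> total ['L630H', 'W972P']
At Mu: gained ['D670W', 'I822H'] -> total ['D670W', 'I822H', 'L630H', 'W972P']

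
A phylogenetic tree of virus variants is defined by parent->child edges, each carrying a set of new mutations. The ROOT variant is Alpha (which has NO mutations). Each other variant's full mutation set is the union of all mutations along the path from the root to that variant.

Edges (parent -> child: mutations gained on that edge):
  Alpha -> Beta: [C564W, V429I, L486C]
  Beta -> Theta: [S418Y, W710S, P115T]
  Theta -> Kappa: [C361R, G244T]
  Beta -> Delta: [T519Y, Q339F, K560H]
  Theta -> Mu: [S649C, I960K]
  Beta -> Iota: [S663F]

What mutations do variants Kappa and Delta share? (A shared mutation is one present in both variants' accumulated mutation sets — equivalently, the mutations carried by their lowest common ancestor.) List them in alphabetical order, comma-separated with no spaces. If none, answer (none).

Accumulating mutations along path to Kappa:
  At Alpha: gained [] -> total []
  At Beta: gained ['C564W', 'V429I', 'L486C'] -> total ['C564W', 'L486C', 'V429I']
  At Theta: gained ['S418Y', 'W710S', 'P115T'] -> total ['C564W', 'L486C', 'P115T', 'S418Y', 'V429I', 'W710S']
  At Kappa: gained ['C361R', 'G244T'] -> total ['C361R', 'C564W', 'G244T', 'L486C', 'P115T', 'S418Y', 'V429I', 'W710S']
Mutations(Kappa) = ['C361R', 'C564W', 'G244T', 'L486C', 'P115T', 'S418Y', 'V429I', 'W710S']
Accumulating mutations along path to Delta:
  At Alpha: gained [] -> total []
  At Beta: gained ['C564W', 'V429I', 'L486C'] -> total ['C564W', 'L486C', 'V429I']
  At Delta: gained ['T519Y', 'Q339F', 'K560H'] -> total ['C564W', 'K560H', 'L486C', 'Q339F', 'T519Y', 'V429I']
Mutations(Delta) = ['C564W', 'K560H', 'L486C', 'Q339F', 'T519Y', 'V429I']
Intersection: ['C361R', 'C564W', 'G244T', 'L486C', 'P115T', 'S418Y', 'V429I', 'W710S'] ∩ ['C564W', 'K560H', 'L486C', 'Q339F', 'T519Y', 'V429I'] = ['C564W', 'L486C', 'V429I']

Answer: C564W,L486C,V429I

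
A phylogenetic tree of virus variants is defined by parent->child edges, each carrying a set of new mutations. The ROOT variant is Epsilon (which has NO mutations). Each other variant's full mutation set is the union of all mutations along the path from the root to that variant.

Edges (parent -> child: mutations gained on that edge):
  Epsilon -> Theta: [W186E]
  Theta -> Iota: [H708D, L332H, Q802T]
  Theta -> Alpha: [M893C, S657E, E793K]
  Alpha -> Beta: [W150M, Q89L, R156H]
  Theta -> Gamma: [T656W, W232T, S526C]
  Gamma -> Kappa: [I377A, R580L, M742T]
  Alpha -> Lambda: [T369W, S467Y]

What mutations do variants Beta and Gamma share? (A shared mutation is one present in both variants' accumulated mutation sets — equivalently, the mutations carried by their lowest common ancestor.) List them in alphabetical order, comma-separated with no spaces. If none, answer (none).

Accumulating mutations along path to Beta:
  At Epsilon: gained [] -> total []
  At Theta: gained ['W186E'] -> total ['W186E']
  At Alpha: gained ['M893C', 'S657E', 'E793K'] -> total ['E793K', 'M893C', 'S657E', 'W186E']
  At Beta: gained ['W150M', 'Q89L', 'R156H'] -> total ['E793K', 'M893C', 'Q89L', 'R156H', 'S657E', 'W150M', 'W186E']
Mutations(Beta) = ['E793K', 'M893C', 'Q89L', 'R156H', 'S657E', 'W150M', 'W186E']
Accumulating mutations along path to Gamma:
  At Epsilon: gained [] -> total []
  At Theta: gained ['W186E'] -> total ['W186E']
  At Gamma: gained ['T656W', 'W232T', 'S526C'] -> total ['S526C', 'T656W', 'W186E', 'W232T']
Mutations(Gamma) = ['S526C', 'T656W', 'W186E', 'W232T']
Intersection: ['E793K', 'M893C', 'Q89L', 'R156H', 'S657E', 'W150M', 'W186E'] ∩ ['S526C', 'T656W', 'W186E', 'W232T'] = ['W186E']

Answer: W186E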